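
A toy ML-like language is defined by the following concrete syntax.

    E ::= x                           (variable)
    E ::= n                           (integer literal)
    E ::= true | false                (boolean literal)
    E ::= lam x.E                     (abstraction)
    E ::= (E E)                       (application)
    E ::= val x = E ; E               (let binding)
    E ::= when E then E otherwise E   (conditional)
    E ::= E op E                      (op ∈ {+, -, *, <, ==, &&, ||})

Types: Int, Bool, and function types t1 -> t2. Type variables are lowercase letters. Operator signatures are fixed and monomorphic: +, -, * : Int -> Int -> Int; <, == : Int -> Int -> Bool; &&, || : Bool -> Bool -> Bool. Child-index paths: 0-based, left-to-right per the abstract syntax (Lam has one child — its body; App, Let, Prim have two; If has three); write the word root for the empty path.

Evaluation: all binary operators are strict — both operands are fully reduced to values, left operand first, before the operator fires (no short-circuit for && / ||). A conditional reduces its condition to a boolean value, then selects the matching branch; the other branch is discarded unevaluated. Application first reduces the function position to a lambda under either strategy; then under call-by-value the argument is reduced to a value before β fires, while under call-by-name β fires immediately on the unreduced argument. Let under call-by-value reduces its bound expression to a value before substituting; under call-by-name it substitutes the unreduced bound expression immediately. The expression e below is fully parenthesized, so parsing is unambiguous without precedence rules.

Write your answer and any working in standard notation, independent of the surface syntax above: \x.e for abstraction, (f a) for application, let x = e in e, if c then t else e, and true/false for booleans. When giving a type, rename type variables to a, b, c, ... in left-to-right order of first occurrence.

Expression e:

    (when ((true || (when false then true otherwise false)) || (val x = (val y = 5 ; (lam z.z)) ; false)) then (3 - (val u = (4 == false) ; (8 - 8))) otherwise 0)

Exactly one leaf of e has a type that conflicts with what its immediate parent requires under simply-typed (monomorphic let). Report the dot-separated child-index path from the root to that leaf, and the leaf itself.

Answer: 1.1.0.1 : false

Trace:
  unify Bool ~ Bool
  unify Bool ~ Bool
  unify Bool ~ Bool
  unify Bool ~ Bool
  unify Bool ~ Bool
let y : Int
z : a
\z._ : a -> a
let x : a -> a
  unify Bool ~ Bool
  unify Bool ~ Bool
  unify Int ~ Int
  unify Int ~ Int
  unify Bool ~ Int
  FAIL: mismatch Bool ~ Int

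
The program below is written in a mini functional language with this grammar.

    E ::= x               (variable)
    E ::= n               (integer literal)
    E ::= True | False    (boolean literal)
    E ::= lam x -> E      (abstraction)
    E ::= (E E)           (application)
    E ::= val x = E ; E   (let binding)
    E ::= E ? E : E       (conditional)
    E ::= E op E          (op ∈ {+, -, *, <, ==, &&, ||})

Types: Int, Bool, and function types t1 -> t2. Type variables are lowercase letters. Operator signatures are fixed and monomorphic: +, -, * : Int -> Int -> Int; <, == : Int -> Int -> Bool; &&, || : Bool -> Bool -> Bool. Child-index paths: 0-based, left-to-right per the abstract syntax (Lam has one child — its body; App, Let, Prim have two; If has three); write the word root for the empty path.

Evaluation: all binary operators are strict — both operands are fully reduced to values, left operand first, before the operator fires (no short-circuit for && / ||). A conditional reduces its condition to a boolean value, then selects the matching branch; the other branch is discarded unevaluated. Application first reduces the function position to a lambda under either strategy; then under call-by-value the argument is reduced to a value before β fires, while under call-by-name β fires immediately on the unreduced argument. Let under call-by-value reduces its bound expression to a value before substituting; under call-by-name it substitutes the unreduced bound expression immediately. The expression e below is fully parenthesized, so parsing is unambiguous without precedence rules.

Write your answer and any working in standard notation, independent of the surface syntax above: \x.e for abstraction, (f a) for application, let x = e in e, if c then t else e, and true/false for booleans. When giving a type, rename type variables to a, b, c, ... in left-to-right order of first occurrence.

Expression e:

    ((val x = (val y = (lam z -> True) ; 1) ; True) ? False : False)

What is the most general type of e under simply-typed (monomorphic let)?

Answer: Bool

Derivation:
\z._ : a -> Bool
let y : a -> Bool
let x : Int
  unify Bool ~ Bool
  unify Bool ~ Bool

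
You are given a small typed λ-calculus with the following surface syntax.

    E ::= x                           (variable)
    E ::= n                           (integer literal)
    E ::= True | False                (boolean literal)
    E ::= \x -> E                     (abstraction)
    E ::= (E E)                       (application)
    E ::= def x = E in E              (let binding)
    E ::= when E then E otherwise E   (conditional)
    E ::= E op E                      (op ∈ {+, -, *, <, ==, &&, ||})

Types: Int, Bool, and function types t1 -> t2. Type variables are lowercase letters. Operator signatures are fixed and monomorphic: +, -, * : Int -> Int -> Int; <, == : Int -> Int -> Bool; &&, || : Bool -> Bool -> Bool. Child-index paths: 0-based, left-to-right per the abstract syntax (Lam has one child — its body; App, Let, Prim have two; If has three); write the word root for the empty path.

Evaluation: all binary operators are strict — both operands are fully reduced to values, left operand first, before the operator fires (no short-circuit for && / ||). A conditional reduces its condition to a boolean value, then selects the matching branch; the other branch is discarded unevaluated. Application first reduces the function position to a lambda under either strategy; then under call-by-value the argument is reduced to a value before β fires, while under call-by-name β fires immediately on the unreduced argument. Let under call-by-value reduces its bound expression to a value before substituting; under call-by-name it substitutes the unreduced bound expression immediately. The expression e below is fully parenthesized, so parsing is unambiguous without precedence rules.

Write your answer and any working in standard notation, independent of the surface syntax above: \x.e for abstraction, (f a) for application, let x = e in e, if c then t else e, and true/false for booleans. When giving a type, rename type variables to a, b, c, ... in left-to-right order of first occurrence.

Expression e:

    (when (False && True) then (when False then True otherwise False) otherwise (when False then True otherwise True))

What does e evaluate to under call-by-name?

Answer: true

Trace:
step 0: (if (false && true) then (if false then true else false) else (if false then true else true))
step 1: [delta@0] (if false then (if false then true else false) else (if false then true else true))
step 2: [if@root] (if false then true else true)
step 3: [if@root] true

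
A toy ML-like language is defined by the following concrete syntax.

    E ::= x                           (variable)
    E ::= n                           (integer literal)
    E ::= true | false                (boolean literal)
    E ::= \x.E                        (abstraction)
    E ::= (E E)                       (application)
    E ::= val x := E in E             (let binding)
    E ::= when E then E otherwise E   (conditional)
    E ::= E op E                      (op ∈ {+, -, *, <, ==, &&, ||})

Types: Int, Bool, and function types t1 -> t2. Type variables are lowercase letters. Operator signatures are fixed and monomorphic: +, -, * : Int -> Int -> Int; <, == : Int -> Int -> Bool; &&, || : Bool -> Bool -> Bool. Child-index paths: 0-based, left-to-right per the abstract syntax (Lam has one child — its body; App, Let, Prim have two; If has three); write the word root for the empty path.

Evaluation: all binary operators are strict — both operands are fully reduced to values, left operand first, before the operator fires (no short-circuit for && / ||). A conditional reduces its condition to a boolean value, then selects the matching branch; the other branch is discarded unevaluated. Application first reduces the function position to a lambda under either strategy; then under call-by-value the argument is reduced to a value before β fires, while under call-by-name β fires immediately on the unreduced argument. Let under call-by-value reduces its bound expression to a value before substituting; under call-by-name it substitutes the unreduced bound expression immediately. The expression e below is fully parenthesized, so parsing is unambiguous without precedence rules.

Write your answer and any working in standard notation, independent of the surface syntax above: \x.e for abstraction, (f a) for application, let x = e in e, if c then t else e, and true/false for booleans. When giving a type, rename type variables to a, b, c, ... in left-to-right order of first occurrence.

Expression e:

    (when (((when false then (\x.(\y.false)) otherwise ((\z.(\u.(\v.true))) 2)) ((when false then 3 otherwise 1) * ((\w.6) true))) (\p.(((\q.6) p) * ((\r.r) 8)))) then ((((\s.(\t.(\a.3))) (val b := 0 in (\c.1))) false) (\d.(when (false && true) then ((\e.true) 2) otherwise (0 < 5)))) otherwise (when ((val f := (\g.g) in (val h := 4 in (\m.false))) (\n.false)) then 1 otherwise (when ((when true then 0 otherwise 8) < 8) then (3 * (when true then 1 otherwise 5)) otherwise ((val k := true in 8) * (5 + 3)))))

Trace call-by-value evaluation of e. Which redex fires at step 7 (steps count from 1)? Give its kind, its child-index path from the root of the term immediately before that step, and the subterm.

Derivation:
step 0: (if (((if false then (\x.(\y.false)) else ((\z.(\u.(\v.true))) 2)) ((if false then 3 else 1) * ((\w.6) true))) (\p.(((\q.6) p) * ((\r.r) 8)))) then ((((\s.(\t.(\a.3))) (let b = 0 in (\c.1))) false) (\d.(if (false && true) then ((\e.true) 2) else (0 < 5)))) else (if ((let f = (\g.g) in (let h = 4 in (\m.false))) (\n.false)) then 1 else (if ((if true then 0 else 8) < 8) then (3 * (if true then 1 else 5)) else ((let k = true in 8) * (5 + 3)))))
step 1: [if@0.0.0] (if ((((\z.(\u.(\v.true))) 2) ((if false then 3 else 1) * ((\w.6) true))) (\p.(((\q.6) p) * ((\r.r) 8)))) then ((((\s.(\t.(\a.3))) (let b = 0 in (\c.1))) false) (\d.(if (false && true) then ((\e.true) 2) else (0 < 5)))) else (if ((let f = (\g.g) in (let h = 4 in (\m.false))) (\n.false)) then 1 else (if ((if true then 0 else 8) < 8) then (3 * (if true then 1 else 5)) else ((let k = true in 8) * (5 + 3)))))
step 2: [beta@0.0.0] (if (((\u.(\v.true)) ((if false then 3 else 1) * ((\w.6) true))) (\p.(((\q.6) p) * ((\r.r) 8)))) then ((((\s.(\t.(\a.3))) (let b = 0 in (\c.1))) false) (\d.(if (false && true) then ((\e.true) 2) else (0 < 5)))) else (if ((let f = (\g.g) in (let h = 4 in (\m.false))) (\n.false)) then 1 else (if ((if true then 0 else 8) < 8) then (3 * (if true then 1 else 5)) else ((let k = true in 8) * (5 + 3)))))
step 3: [if@0.0.1.0] (if (((\u.(\v.true)) (1 * ((\w.6) true))) (\p.(((\q.6) p) * ((\r.r) 8)))) then ((((\s.(\t.(\a.3))) (let b = 0 in (\c.1))) false) (\d.(if (false && true) then ((\e.true) 2) else (0 < 5)))) else (if ((let f = (\g.g) in (let h = 4 in (\m.false))) (\n.false)) then 1 else (if ((if true then 0 else 8) < 8) then (3 * (if true then 1 else 5)) else ((let k = true in 8) * (5 + 3)))))
step 4: [beta@0.0.1.1] (if (((\u.(\v.true)) (1 * 6)) (\p.(((\q.6) p) * ((\r.r) 8)))) then ((((\s.(\t.(\a.3))) (let b = 0 in (\c.1))) false) (\d.(if (false && true) then ((\e.true) 2) else (0 < 5)))) else (if ((let f = (\g.g) in (let h = 4 in (\m.false))) (\n.false)) then 1 else (if ((if true then 0 else 8) < 8) then (3 * (if true then 1 else 5)) else ((let k = true in 8) * (5 + 3)))))
step 5: [delta@0.0.1] (if (((\u.(\v.true)) 6) (\p.(((\q.6) p) * ((\r.r) 8)))) then ((((\s.(\t.(\a.3))) (let b = 0 in (\c.1))) false) (\d.(if (false && true) then ((\e.true) 2) else (0 < 5)))) else (if ((let f = (\g.g) in (let h = 4 in (\m.false))) (\n.false)) then 1 else (if ((if true then 0 else 8) < 8) then (3 * (if true then 1 else 5)) else ((let k = true in 8) * (5 + 3)))))
step 6: [beta@0.0] (if ((\v.true) (\p.(((\q.6) p) * ((\r.r) 8)))) then ((((\s.(\t.(\a.3))) (let b = 0 in (\c.1))) false) (\d.(if (false && true) then ((\e.true) 2) else (0 < 5)))) else (if ((let f = (\g.g) in (let h = 4 in (\m.false))) (\n.false)) then 1 else (if ((if true then 0 else 8) < 8) then (3 * (if true then 1 else 5)) else ((let k = true in 8) * (5 + 3)))))
step 7: [beta@0] (if true then ((((\s.(\t.(\a.3))) (let b = 0 in (\c.1))) false) (\d.(if (false && true) then ((\e.true) 2) else (0 < 5)))) else (if ((let f = (\g.g) in (let h = 4 in (\m.false))) (\n.false)) then 1 else (if ((if true then 0 else 8) < 8) then (3 * (if true then 1 else 5)) else ((let k = true in 8) * (5 + 3)))))

Answer: beta at 0 : ((\v.true) (\p.(((\q.6) p) * ((\r.r) 8))))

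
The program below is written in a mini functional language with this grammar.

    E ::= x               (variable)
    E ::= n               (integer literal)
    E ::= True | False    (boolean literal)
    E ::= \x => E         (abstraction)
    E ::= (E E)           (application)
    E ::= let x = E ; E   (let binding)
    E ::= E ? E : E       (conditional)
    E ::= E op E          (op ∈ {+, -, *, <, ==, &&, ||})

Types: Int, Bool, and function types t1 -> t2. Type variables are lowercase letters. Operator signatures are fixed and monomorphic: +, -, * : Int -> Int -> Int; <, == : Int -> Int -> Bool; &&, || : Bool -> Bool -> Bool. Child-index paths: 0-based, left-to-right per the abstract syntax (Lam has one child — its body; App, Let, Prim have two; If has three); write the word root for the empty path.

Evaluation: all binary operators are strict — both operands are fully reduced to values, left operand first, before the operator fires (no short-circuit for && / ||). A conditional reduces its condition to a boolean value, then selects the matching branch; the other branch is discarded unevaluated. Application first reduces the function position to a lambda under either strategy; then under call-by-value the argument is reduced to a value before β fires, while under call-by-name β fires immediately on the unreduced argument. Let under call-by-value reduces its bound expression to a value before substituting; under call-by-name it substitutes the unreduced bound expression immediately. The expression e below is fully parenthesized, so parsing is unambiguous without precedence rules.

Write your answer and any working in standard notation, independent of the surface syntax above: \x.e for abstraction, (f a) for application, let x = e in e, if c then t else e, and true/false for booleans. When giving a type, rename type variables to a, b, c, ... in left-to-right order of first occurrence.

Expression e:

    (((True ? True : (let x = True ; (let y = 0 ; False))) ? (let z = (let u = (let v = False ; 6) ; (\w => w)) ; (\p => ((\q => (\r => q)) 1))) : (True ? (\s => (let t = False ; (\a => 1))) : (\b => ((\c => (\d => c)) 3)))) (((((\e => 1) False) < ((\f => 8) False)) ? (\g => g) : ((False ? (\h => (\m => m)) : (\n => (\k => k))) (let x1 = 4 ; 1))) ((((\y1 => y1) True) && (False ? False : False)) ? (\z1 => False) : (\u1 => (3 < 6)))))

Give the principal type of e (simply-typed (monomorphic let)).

Answer: a -> Int

Derivation:
  unify Bool ~ Bool
let x : Bool
let y : Int
  unify Bool ~ Bool
  unify Bool ~ Bool
let v : Bool
let u : Int
w : a
\w._ : a -> a
let z : a -> a
q : c
\r._ : d -> c
\q._ : c -> d -> c
  unify c -> d -> c ~ Int -> e
  unify c ~ Int
  unify d -> Int ~ e
_ _ : d -> Int
\p._ : b -> d -> Int
  unify Bool ~ Bool
let t : Bool
\a._ : g -> Int
\s._ : f -> g -> Int
c : i
\d._ : j -> i
\c._ : i -> j -> i
  unify i -> j -> i ~ Int -> k
  unify i ~ Int
  unify j -> Int ~ k
_ _ : j -> Int
\b._ : h -> j -> Int
  unify f -> g -> Int ~ h -> j -> Int
  unify f ~ h
  unify g -> Int ~ j -> Int
  unify g ~ j
  unify Int ~ Int
  unify b -> d -> Int ~ h -> j -> Int
  unify b ~ h
  unify d -> Int ~ j -> Int
  unify d ~ j
  unify Int ~ Int
\e._ : l -> Int
  unify l -> Int ~ Bool -> m
  unify l ~ Bool
  unify Int ~ m
_ _ : Int
  unify Int ~ Int
\f._ : n -> Int
  unify n -> Int ~ Bool -> o
  unify n ~ Bool
  unify Int ~ o
_ _ : Int
  unify Int ~ Int
  unify Bool ~ Bool
g : p
\g._ : p -> p
  unify Bool ~ Bool
m : r
\m._ : r -> r
\h._ : q -> r -> r
k : t
\k._ : t -> t
\n._ : s -> t -> t
  unify q -> r -> r ~ s -> t -> t
  unify q ~ s
  unify r -> r ~ t -> t
  unify r ~ t
  unify t ~ t
let x1 : Int
  unify s -> t -> t ~ Int -> u
  unify s ~ Int
  unify t -> t ~ u
_ _ : t -> t
  unify p -> p ~ t -> t
  unify p ~ t
  unify t ~ t
y1 : v
\y1._ : v -> v
  unify v -> v ~ Bool -> w
  unify v ~ Bool
  unify Bool ~ w
_ _ : Bool
  unify Bool ~ Bool
  unify Bool ~ Bool
  unify Bool ~ Bool
  unify Bool ~ Bool
  unify Bool ~ Bool
\z1._ : x -> Bool
  unify Int ~ Int
  unify Int ~ Int
\u1._ : y -> Bool
  unify x -> Bool ~ y -> Bool
  unify x ~ y
  unify Bool ~ Bool
  unify t -> t ~ (y -> Bool) -> z
  unify t ~ y -> Bool
  unify y -> Bool ~ z
_ _ : y -> Bool
  unify h -> j -> Int ~ (y -> Bool) -> t26
  unify h ~ y -> Bool
  unify j -> Int ~ t26
_ _ : j -> Int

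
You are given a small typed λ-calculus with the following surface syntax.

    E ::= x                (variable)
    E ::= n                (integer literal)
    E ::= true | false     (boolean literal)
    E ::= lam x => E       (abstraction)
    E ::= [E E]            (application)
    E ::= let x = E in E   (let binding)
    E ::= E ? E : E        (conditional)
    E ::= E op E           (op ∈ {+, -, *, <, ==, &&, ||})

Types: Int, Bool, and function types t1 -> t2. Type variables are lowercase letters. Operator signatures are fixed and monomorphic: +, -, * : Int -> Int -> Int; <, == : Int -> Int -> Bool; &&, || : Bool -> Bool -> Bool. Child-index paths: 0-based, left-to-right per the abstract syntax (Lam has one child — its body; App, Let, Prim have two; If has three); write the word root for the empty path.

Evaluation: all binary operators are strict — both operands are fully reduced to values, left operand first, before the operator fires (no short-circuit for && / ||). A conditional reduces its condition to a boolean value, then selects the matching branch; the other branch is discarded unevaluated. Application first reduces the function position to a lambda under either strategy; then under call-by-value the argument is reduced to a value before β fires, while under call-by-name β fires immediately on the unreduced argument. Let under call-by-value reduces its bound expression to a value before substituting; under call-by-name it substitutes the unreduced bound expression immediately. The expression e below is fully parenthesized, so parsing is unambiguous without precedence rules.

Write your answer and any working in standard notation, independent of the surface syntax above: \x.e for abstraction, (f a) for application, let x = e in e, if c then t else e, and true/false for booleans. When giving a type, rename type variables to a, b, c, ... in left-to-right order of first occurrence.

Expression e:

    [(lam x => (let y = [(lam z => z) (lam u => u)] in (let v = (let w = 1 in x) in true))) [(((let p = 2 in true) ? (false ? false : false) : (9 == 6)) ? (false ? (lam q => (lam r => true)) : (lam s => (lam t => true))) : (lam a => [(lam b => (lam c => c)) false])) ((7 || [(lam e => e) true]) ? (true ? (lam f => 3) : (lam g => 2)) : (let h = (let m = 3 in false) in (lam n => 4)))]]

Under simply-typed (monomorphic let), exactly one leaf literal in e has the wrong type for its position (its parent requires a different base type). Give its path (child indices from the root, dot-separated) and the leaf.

Answer: 1.1.0.0 : 7

Trace:
z : b
\z._ : b -> b
u : c
\u._ : c -> c
  unify b -> b ~ (c -> c) -> d
  unify b ~ c -> c
  unify c -> c ~ d
_ _ : c -> c
let y : c -> c
let w : Int
x : a
let v : a
\x._ : a -> Bool
let p : Int
  unify Bool ~ Bool
  unify Bool ~ Bool
  unify Bool ~ Bool
  unify Int ~ Int
  unify Int ~ Int
  unify Bool ~ Bool
  unify Bool ~ Bool
  unify Bool ~ Bool
\r._ : f -> Bool
\q._ : e -> f -> Bool
\t._ : h -> Bool
\s._ : g -> h -> Bool
  unify e -> f -> Bool ~ g -> h -> Bool
  unify e ~ g
  unify f -> Bool ~ h -> Bool
  unify f ~ h
  unify Bool ~ Bool
c : k
\c._ : k -> k
\b._ : j -> k -> k
  unify j -> k -> k ~ Bool -> l
  unify j ~ Bool
  unify k -> k ~ l
_ _ : k -> k
\a._ : i -> k -> k
  unify g -> h -> Bool ~ i -> k -> k
  unify g ~ i
  unify h -> Bool ~ k -> k
  unify h ~ k
  unify Bool ~ k
  unify Int ~ Bool
  FAIL: mismatch Int ~ Bool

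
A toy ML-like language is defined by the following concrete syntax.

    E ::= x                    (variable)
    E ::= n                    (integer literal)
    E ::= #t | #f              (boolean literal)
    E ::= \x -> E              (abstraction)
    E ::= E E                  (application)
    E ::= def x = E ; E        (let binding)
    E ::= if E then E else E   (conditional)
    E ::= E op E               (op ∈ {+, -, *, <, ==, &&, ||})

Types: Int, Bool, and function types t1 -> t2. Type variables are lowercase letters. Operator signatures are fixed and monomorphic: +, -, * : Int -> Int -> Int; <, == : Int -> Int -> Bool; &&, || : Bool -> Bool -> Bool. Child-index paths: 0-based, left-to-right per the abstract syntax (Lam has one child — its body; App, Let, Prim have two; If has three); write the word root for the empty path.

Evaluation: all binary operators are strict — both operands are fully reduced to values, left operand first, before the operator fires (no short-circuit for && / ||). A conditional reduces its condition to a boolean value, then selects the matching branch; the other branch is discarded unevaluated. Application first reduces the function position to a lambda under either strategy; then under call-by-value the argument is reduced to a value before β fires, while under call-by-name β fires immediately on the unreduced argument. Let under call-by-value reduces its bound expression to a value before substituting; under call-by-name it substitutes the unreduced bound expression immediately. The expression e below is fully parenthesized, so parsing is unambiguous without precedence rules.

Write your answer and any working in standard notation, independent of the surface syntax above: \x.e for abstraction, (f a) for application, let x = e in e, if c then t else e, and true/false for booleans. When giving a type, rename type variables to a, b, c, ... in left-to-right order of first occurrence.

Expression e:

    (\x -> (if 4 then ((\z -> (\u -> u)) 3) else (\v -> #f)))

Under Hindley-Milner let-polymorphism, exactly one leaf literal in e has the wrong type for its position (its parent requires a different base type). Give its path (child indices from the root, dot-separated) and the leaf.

Answer: 0.0 : 4

Trace:
  unify Int ~ Bool
  FAIL: mismatch Int ~ Bool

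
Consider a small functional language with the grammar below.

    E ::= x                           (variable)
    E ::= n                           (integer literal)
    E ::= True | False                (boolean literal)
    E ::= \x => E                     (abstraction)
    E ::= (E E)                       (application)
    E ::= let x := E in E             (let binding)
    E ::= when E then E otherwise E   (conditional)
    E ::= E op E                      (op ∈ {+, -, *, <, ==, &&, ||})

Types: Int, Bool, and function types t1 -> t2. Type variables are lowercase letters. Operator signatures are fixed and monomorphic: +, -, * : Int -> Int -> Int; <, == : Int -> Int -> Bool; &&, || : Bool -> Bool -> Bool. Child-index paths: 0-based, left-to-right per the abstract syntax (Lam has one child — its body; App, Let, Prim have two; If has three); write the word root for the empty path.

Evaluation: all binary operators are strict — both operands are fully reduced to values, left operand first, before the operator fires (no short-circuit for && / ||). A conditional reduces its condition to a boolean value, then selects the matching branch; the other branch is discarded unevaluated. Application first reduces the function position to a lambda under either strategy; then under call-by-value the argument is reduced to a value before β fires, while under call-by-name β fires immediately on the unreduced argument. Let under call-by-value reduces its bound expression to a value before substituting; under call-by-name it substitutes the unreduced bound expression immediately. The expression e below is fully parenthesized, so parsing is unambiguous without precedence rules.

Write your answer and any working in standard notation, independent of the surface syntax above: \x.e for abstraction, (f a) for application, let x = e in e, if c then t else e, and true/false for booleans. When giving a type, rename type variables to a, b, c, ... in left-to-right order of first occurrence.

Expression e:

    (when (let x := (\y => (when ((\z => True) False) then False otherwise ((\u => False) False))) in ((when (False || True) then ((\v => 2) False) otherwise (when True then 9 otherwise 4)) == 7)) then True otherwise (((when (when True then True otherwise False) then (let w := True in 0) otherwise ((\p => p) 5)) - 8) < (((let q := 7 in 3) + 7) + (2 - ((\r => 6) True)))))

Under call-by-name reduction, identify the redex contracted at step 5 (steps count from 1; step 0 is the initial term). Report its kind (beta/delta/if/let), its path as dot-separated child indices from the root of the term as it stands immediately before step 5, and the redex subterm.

Working:
step 0: (if (let x = (\y.(if ((\z.true) false) then false else ((\u.false) false))) in ((if (false || true) then ((\v.2) false) else (if true then 9 else 4)) == 7)) then true else (((if (if true then true else false) then (let w = true in 0) else ((\p.p) 5)) - 8) < (((let q = 7 in 3) + 7) + (2 - ((\r.6) true)))))
step 1: [let@0] (if ((if (false || true) then ((\v.2) false) else (if true then 9 else 4)) == 7) then true else (((if (if true then true else false) then (let w = true in 0) else ((\p.p) 5)) - 8) < (((let q = 7 in 3) + 7) + (2 - ((\r.6) true)))))
step 2: [delta@0.0.0] (if ((if true then ((\v.2) false) else (if true then 9 else 4)) == 7) then true else (((if (if true then true else false) then (let w = true in 0) else ((\p.p) 5)) - 8) < (((let q = 7 in 3) + 7) + (2 - ((\r.6) true)))))
step 3: [if@0.0] (if (((\v.2) false) == 7) then true else (((if (if true then true else false) then (let w = true in 0) else ((\p.p) 5)) - 8) < (((let q = 7 in 3) + 7) + (2 - ((\r.6) true)))))
step 4: [beta@0.0] (if (2 == 7) then true else (((if (if true then true else false) then (let w = true in 0) else ((\p.p) 5)) - 8) < (((let q = 7 in 3) + 7) + (2 - ((\r.6) true)))))
step 5: [delta@0] (if false then true else (((if (if true then true else false) then (let w = true in 0) else ((\p.p) 5)) - 8) < (((let q = 7 in 3) + 7) + (2 - ((\r.6) true)))))

Answer: delta at 0 : (2 == 7)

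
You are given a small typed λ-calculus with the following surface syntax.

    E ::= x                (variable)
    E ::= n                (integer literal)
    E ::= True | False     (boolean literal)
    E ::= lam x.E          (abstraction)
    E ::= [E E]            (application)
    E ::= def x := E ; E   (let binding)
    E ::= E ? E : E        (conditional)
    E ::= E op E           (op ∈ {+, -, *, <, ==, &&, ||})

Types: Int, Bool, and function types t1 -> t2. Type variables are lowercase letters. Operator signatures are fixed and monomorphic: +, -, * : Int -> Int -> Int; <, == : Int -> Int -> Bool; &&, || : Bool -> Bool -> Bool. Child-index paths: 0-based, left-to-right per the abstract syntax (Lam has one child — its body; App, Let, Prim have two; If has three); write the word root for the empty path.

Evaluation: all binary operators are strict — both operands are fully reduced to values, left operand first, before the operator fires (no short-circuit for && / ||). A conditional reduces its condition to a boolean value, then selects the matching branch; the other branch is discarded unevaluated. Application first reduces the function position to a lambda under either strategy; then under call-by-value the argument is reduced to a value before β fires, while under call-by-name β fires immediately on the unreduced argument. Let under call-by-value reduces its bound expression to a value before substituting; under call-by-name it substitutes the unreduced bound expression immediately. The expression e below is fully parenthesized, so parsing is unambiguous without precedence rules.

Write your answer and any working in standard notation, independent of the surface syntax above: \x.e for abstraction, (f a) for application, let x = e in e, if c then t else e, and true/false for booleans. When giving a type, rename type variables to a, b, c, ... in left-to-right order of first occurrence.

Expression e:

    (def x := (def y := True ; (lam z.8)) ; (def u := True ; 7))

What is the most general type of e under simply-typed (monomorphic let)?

Answer: Int

Working:
let y : Bool
\z._ : a -> Int
let x : a -> Int
let u : Bool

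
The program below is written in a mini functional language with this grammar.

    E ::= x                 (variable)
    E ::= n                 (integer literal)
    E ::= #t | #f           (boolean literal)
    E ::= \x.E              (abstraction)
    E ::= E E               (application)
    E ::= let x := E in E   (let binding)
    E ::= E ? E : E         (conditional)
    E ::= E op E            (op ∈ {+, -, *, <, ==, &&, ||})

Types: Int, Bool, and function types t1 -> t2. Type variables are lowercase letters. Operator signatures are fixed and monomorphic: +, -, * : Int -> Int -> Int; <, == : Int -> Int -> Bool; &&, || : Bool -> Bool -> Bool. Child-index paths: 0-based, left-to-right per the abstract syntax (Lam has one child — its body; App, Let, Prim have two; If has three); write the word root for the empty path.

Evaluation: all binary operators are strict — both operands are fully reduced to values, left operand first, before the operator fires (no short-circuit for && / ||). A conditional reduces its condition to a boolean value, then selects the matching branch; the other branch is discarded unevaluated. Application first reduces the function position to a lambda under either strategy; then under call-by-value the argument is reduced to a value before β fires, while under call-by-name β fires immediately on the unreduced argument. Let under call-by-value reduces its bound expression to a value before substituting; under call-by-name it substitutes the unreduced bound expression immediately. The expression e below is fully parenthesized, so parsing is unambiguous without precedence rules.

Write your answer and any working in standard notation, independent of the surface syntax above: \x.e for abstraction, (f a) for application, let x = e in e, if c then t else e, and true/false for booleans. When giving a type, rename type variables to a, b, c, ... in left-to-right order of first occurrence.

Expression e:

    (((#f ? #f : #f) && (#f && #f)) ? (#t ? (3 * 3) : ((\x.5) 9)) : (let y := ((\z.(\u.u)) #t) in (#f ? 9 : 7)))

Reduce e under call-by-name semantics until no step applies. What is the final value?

Working:
step 0: (if ((if false then false else false) && (false && false)) then (if true then (3 * 3) else ((\x.5) 9)) else (let y = ((\z.(\u.u)) true) in (if false then 9 else 7)))
step 1: [if@0.0] (if (false && (false && false)) then (if true then (3 * 3) else ((\x.5) 9)) else (let y = ((\z.(\u.u)) true) in (if false then 9 else 7)))
step 2: [delta@0.1] (if (false && false) then (if true then (3 * 3) else ((\x.5) 9)) else (let y = ((\z.(\u.u)) true) in (if false then 9 else 7)))
step 3: [delta@0] (if false then (if true then (3 * 3) else ((\x.5) 9)) else (let y = ((\z.(\u.u)) true) in (if false then 9 else 7)))
step 4: [if@root] (let y = ((\z.(\u.u)) true) in (if false then 9 else 7))
step 5: [let@root] (if false then 9 else 7)
step 6: [if@root] 7

Answer: 7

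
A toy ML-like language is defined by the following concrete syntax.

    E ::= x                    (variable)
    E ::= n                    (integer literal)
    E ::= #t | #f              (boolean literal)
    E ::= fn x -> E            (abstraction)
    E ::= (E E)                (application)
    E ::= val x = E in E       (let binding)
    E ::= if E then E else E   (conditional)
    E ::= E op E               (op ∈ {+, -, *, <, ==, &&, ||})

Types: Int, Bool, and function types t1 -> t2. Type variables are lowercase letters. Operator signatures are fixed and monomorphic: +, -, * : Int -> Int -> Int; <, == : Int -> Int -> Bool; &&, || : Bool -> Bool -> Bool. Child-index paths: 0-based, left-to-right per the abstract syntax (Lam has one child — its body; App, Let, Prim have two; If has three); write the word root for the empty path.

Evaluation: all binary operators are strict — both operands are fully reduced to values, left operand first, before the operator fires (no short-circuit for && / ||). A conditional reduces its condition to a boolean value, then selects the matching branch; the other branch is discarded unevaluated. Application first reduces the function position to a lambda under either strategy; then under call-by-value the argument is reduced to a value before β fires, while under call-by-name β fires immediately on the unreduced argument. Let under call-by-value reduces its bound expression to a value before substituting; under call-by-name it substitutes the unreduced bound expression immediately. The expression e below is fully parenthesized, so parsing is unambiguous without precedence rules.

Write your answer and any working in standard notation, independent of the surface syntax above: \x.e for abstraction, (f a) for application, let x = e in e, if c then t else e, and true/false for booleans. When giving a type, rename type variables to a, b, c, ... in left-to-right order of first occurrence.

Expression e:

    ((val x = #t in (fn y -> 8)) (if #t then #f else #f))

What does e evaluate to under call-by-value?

Derivation:
step 0: ((let x = true in (\y.8)) (if true then false else false))
step 1: [let@0] ((\y.8) (if true then false else false))
step 2: [if@1] ((\y.8) false)
step 3: [beta@root] 8

Answer: 8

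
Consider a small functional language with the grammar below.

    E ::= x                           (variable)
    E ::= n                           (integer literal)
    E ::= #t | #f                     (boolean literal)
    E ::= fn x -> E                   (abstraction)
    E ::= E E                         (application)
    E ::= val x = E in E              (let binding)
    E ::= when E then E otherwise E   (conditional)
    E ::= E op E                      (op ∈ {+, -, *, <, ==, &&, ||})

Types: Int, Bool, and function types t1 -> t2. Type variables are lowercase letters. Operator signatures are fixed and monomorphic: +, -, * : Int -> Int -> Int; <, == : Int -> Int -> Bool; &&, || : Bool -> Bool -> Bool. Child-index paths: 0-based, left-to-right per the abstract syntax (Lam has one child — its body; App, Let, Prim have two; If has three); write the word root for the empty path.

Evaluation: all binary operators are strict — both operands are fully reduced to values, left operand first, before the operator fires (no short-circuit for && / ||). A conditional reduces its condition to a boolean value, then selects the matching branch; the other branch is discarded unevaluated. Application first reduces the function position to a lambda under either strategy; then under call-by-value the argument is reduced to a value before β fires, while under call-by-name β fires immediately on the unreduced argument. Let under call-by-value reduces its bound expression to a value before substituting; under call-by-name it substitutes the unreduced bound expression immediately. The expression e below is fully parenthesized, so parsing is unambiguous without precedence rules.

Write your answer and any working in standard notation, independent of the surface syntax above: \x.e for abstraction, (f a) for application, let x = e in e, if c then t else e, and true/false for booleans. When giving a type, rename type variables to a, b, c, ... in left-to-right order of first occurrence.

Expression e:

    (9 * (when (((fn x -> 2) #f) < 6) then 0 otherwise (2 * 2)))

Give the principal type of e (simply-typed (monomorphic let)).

Derivation:
  unify Int ~ Int
\x._ : a -> Int
  unify a -> Int ~ Bool -> b
  unify a ~ Bool
  unify Int ~ b
_ _ : Int
  unify Int ~ Int
  unify Int ~ Int
  unify Bool ~ Bool
  unify Int ~ Int
  unify Int ~ Int
  unify Int ~ Int
  unify Int ~ Int

Answer: Int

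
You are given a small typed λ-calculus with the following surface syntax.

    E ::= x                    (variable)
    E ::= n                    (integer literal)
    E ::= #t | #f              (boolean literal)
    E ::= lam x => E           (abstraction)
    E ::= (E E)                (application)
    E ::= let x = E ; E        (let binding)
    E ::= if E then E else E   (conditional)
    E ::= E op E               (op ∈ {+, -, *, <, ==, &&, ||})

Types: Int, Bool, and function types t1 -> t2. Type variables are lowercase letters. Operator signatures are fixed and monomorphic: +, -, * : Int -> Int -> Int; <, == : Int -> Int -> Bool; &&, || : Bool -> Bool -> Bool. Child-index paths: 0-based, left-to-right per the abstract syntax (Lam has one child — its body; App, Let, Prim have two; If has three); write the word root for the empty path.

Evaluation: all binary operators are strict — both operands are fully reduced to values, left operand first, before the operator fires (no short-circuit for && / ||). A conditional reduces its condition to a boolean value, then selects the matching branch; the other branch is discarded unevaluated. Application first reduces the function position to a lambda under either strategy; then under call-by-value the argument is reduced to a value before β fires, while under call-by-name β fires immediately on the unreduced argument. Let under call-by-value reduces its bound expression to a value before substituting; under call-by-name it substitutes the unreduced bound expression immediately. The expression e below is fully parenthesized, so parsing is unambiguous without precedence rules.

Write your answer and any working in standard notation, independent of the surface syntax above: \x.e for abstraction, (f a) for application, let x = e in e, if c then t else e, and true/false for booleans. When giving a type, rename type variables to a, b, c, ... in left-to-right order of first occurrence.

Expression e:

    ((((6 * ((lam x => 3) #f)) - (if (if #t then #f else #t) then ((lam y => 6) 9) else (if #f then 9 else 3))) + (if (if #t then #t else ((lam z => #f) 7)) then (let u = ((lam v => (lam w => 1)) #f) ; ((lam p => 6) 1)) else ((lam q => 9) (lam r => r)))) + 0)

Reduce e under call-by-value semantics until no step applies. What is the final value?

Answer: 21

Working:
step 0: ((((6 * ((\x.3) false)) - (if (if true then false else true) then ((\y.6) 9) else (if false then 9 else 3))) + (if (if true then true else ((\z.false) 7)) then (let u = ((\v.(\w.1)) false) in ((\p.6) 1)) else ((\q.9) (\r.r)))) + 0)
step 1: [beta@0.0.0.1] ((((6 * 3) - (if (if true then false else true) then ((\y.6) 9) else (if false then 9 else 3))) + (if (if true then true else ((\z.false) 7)) then (let u = ((\v.(\w.1)) false) in ((\p.6) 1)) else ((\q.9) (\r.r)))) + 0)
step 2: [delta@0.0.0] (((18 - (if (if true then false else true) then ((\y.6) 9) else (if false then 9 else 3))) + (if (if true then true else ((\z.false) 7)) then (let u = ((\v.(\w.1)) false) in ((\p.6) 1)) else ((\q.9) (\r.r)))) + 0)
step 3: [if@0.0.1.0] (((18 - (if false then ((\y.6) 9) else (if false then 9 else 3))) + (if (if true then true else ((\z.false) 7)) then (let u = ((\v.(\w.1)) false) in ((\p.6) 1)) else ((\q.9) (\r.r)))) + 0)
step 4: [if@0.0.1] (((18 - (if false then 9 else 3)) + (if (if true then true else ((\z.false) 7)) then (let u = ((\v.(\w.1)) false) in ((\p.6) 1)) else ((\q.9) (\r.r)))) + 0)
step 5: [if@0.0.1] (((18 - 3) + (if (if true then true else ((\z.false) 7)) then (let u = ((\v.(\w.1)) false) in ((\p.6) 1)) else ((\q.9) (\r.r)))) + 0)
step 6: [delta@0.0] ((15 + (if (if true then true else ((\z.false) 7)) then (let u = ((\v.(\w.1)) false) in ((\p.6) 1)) else ((\q.9) (\r.r)))) + 0)
step 7: [if@0.1.0] ((15 + (if true then (let u = ((\v.(\w.1)) false) in ((\p.6) 1)) else ((\q.9) (\r.r)))) + 0)
step 8: [if@0.1] ((15 + (let u = ((\v.(\w.1)) false) in ((\p.6) 1))) + 0)
step 9: [beta@0.1.0] ((15 + (let u = (\w.1) in ((\p.6) 1))) + 0)
step 10: [let@0.1] ((15 + ((\p.6) 1)) + 0)
step 11: [beta@0.1] ((15 + 6) + 0)
step 12: [delta@0] (21 + 0)
step 13: [delta@root] 21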